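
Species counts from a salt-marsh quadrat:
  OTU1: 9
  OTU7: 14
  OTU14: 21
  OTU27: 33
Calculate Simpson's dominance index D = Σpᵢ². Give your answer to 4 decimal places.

0.3048

Total N = 9+14+21+33 = 77, so the proportions are 0.116883, 0.181818, 0.272727, 0.428571 (working shown to 6 dp, full precision carried).
D = 0.116883² + 0.181818² + 0.272727² + 0.428571² = 0.013662 + 0.033058 + 0.074380 + 0.183673 = 0.304773.
To 4 decimal places, D = 0.3048.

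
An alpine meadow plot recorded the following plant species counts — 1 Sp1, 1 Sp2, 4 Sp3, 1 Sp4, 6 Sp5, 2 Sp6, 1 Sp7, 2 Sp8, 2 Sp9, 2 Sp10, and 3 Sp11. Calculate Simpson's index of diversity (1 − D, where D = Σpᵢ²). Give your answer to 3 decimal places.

Total N = 1+1+4+1+6+2+1+2+2+2+3 = 25, so the proportions are 0.04, 0.04, 0.16, 0.04, 0.24, 0.08, 0.04, 0.08, 0.08, 0.08, 0.12 (working shown to 5 dp, full precision carried).
D = 0.04² + 0.04² + 0.16² + 0.04² + 0.24² + 0.08² + 0.04² + 0.08² + 0.08² + 0.08² + 0.12² = 0.00160 + 0.00160 + 0.02560 + 0.00160 + 0.05760 + 0.00640 + 0.00160 + 0.00640 + 0.00640 + 0.00640 + 0.01440 = 0.12960.
So 1 − D = 0.87040, i.e. 0.870 to 3 decimal places.

0.870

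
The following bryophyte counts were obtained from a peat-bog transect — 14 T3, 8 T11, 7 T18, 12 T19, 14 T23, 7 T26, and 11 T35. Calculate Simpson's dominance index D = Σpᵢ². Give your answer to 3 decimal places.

Total N = 14+8+7+12+14+7+11 = 73, so the proportions are 0.19178, 0.10959, 0.09589, 0.16438, 0.19178, 0.09589, 0.15068 (working shown to 5 dp, full precision carried).
D = 0.19178² + 0.10959² + 0.09589² + 0.16438² + 0.19178² + 0.09589² + 0.15068² = 0.03678 + 0.01201 + 0.00919 + 0.02702 + 0.03678 + 0.00919 + 0.02271 = 0.15369.
To 3 decimal places, D = 0.154.

0.154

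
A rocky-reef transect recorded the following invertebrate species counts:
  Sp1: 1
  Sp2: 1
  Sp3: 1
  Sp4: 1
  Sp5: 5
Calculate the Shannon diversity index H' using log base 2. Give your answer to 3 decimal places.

1.880

Total N = 1+1+1+1+5 = 9, so the proportions are 0.11111, 0.11111, 0.11111, 0.11111, 0.55556 (working shown to 5 dp, full precision carried).
Each pᵢ log₂ pᵢ term: 0.11111×(-3.16993)=-0.35221, 0.11111×(-3.16993)=-0.35221, 0.11111×(-3.16993)=-0.35221, 0.11111×(-3.16993)=-0.35221, 0.55556×(-0.84800)=-0.47111.
Sum = -1.87996, so H' = 1.880.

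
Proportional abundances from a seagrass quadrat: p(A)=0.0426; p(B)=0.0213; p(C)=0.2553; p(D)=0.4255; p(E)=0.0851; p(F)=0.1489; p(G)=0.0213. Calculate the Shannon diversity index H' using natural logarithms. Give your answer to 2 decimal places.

Each pᵢ ln pᵢ term (working shown to 4 dp, full precision carried): 0.0426×(-3.1559)=-0.1344, 0.0213×(-3.8490)=-0.0820, 0.2553×(-1.3653)=-0.3486, 0.4255×(-0.8545)=-0.3636, 0.0851×(-2.4639)=-0.2097, 0.1489×(-1.9045)=-0.2836, 0.0213×(-3.8490)=-0.0820.
Sum = -1.5038, so H' = 1.50.

1.50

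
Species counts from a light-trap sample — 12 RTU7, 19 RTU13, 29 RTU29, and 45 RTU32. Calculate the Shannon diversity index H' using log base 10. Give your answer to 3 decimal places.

Total N = 12+19+29+45 = 105, so the proportions are 0.11429, 0.18095, 0.27619, 0.42857 (working shown to 5 dp, full precision carried).
Each pᵢ log₁₀ pᵢ term: 0.11429×(-0.94201)=-0.10766, 0.18095×(-0.74244)=-0.13435, 0.27619×(-0.55879)=-0.15433, 0.42857×(-0.36798)=-0.15770.
Sum = -0.55404, so H' = 0.554.

0.554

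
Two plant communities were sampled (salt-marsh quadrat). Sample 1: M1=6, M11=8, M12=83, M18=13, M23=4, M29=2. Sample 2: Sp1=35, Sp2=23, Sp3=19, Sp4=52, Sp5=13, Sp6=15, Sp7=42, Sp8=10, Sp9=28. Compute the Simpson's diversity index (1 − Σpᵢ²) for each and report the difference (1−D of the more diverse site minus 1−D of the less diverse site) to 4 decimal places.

Sample 1: N=116, proportions 0.0517241, 0.0689655, 0.7155172, 0.112069, 0.0344828, 0.0172414, giving 1−D = 0.4665577 (working shown to 7 dp, full precision carried).
Sample 2: N=237, proportions 0.1476793, 0.0970464, 0.0801688, 0.2194093, 0.0548523, 0.0632911, 0.1772152, 0.0421941, 0.1181435, giving 1−D = 0.8600474.
Difference = |0.4665577 − 0.8600474| = 0.3934897, i.e. 0.3935 to 4 decimal places.

0.3935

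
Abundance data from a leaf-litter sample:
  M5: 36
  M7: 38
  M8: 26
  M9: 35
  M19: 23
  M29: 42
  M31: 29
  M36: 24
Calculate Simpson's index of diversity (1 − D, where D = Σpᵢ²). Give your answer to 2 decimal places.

0.87

Total N = 36+38+26+35+23+42+29+24 = 253, so the proportions are 0.1423, 0.1502, 0.1028, 0.1383, 0.0909, 0.166, 0.1146, 0.0949 (working shown to 4 dp, full precision carried).
D = 0.1423² + 0.1502² + 0.1028² + 0.1383² + 0.0909² + 0.166² + 0.1146² + 0.0949² = 0.0202 + 0.0226 + 0.0106 + 0.0191 + 0.0083 + 0.0276 + 0.0131 + 0.0090 = 0.1305.
So 1 − D = 0.8695, i.e. 0.87 to 2 decimal places.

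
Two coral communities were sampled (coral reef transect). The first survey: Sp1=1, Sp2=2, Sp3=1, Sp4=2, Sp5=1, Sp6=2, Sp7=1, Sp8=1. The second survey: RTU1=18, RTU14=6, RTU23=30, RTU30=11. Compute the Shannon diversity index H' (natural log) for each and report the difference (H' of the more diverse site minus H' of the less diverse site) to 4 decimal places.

The first survey: N=11, proportions 0.090909, 0.181818, 0.090909, 0.181818, 0.090909, 0.181818, 0.090909, 0.090909, giving H' = 2.019815 (working shown to 6 dp, full precision carried).
The second survey: N=65, proportions 0.276923, 0.092308, 0.461538, 0.169231, giving H' = 1.233002.
Difference = |2.019815 − 1.233002| = 0.786813, i.e. 0.7868 to 4 decimal places.

0.7868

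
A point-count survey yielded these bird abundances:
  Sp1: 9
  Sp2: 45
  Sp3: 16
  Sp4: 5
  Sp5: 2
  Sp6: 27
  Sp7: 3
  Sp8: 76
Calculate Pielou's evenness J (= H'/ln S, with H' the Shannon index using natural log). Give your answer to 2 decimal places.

0.75

Total N = 9+45+16+5+2+27+3+76 = 183, so the proportions are 0.0492, 0.2459, 0.0874, 0.0273, 0.0109, 0.1475, 0.0164, 0.4153 (working shown to 4 dp, full precision carried).
H' = −Σ pᵢ ln pᵢ = −((-0.1481) + (-0.3450) + (-0.2131) + (-0.0984) + (-0.0494) + (-0.2823) + (-0.0674) + (-0.3649)) = 1.5686.
With S = 8 species, ln S = 2.0794, so J = 1.5686/2.0794 = 0.7543, i.e. 0.75 to 2 decimal places.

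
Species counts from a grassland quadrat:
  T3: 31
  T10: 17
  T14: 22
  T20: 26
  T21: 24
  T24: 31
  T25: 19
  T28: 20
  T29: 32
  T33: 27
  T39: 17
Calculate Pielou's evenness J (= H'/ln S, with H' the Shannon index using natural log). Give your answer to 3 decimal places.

Total N = 31+17+22+26+24+31+19+20+32+27+17 = 266, so the proportions are 0.11654, 0.06391, 0.08271, 0.09774, 0.09023, 0.11654, 0.07143, 0.07519, 0.1203, 0.1015, 0.06391 (working shown to 5 dp, full precision carried).
H' = −Σ pᵢ ln pᵢ = −((-0.25051) + (-0.17577) + (-0.20614) + (-0.22729) + (-0.21703) + (-0.25051) + (-0.18850) + (-0.19457) + (-0.25477) + (-0.23221) + (-0.17577)) = 2.37307.
With S = 11 species, ln S = 2.39790, so J = 2.37307/2.39790 = 0.98965, i.e. 0.990 to 3 decimal places.

0.990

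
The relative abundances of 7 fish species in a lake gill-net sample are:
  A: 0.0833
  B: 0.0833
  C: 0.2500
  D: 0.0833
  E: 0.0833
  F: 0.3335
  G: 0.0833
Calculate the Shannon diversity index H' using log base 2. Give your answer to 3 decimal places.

Each pᵢ log₂ pᵢ term (working shown to 5 dp, full precision carried): 0.0833×(-3.58554)=-0.29868, 0.0833×(-3.58554)=-0.29868, 0.25×(-2.00000)=-0.50000, 0.0833×(-3.58554)=-0.29868, 0.0833×(-3.58554)=-0.29868, 0.3335×(-1.58424)=-0.52834, 0.0833×(-3.58554)=-0.29868.
Sum = -2.52172, so H' = 2.522.

2.522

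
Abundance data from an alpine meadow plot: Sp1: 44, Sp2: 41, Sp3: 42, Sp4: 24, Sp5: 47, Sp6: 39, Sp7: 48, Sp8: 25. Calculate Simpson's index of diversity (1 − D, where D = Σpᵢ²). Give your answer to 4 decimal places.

0.8687

Total N = 44+41+42+24+47+39+48+25 = 310, so the proportions are 0.141935, 0.132258, 0.135484, 0.077419, 0.151613, 0.125806, 0.154839, 0.080645 (working shown to 6 dp, full precision carried).
D = 0.141935² + 0.132258² + 0.135484² + 0.077419² + 0.151613² + 0.125806² + 0.154839² + 0.080645² = 0.020146 + 0.017492 + 0.018356 + 0.005994 + 0.022986 + 0.015827 + 0.023975 + 0.006504 = 0.131280.
So 1 − D = 0.868720, i.e. 0.8687 to 4 decimal places.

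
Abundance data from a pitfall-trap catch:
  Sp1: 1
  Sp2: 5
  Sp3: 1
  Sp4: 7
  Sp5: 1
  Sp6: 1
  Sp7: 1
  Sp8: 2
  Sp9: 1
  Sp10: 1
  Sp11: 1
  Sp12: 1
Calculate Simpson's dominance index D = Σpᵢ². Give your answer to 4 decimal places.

0.1645

Total N = 1+5+1+7+1+1+1+2+1+1+1+1 = 23, so the proportions are 0.043478, 0.217391, 0.043478, 0.304348, 0.043478, 0.043478, 0.043478, 0.086957, 0.043478, 0.043478, 0.043478, 0.043478 (working shown to 6 dp, full precision carried).
D = 0.043478² + 0.217391² + 0.043478² + 0.304348² + 0.043478² + 0.043478² + 0.043478² + 0.086957² + 0.043478² + 0.043478² + 0.043478² + 0.043478² = 0.001890 + 0.047259 + 0.001890 + 0.092628 + 0.001890 + 0.001890 + 0.001890 + 0.007561 + 0.001890 + 0.001890 + 0.001890 + 0.001890 = 0.164461.
To 4 decimal places, D = 0.1645.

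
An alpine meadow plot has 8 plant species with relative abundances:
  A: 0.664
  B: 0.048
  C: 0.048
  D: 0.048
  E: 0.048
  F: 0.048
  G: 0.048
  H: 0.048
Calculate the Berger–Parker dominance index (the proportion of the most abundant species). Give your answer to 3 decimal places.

0.664

The largest proportion is 0.664, i.e. d = 0.664 to 3 decimal places.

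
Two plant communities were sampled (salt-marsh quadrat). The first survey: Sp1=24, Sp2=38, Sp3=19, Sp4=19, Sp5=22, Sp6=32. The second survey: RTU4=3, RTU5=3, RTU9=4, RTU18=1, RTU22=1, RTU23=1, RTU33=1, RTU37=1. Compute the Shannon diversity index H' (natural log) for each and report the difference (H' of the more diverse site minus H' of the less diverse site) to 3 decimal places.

0.143

The first survey: N=154, proportions 0.15584, 0.24675, 0.12338, 0.12338, 0.14286, 0.20779, giving H' = 1.75581 (working shown to 5 dp, full precision carried).
The second survey: N=15, proportions 0.2, 0.2, 0.26667, 0.06667, 0.06667, 0.06667, 0.06667, 0.06667, giving H' = 1.89893.
Difference = |1.75581 − 1.89893| = 0.14312, i.e. 0.143 to 3 decimal places.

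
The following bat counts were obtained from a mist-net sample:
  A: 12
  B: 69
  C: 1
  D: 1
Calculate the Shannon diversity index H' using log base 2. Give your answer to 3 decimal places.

Total N = 12+69+1+1 = 83, so the proportions are 0.14458, 0.83133, 0.01205, 0.01205 (working shown to 5 dp, full precision carried).
Each pᵢ log₂ pᵢ term: 0.14458×(-2.79008)=-0.40338, 0.83133×(-0.26651)=-0.22156, 0.01205×(-6.37504)=-0.07681, 0.01205×(-6.37504)=-0.07681.
Sum = -0.77856, so H' = 0.779.

0.779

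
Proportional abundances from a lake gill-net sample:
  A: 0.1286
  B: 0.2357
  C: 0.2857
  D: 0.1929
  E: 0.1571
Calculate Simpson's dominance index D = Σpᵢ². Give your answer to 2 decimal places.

0.22

D = 0.1286² + 0.2357² + 0.2857² + 0.1929² + 0.1571² = 0.0165 + 0.0556 + 0.0816 + 0.0372 + 0.0247 = 0.2156 (working shown to 4 dp, full precision carried).
To 2 decimal places, D = 0.22.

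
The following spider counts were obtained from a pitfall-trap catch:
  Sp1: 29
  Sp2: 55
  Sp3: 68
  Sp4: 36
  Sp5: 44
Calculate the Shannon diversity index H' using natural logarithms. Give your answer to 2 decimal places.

Total N = 29+55+68+36+44 = 232, so the proportions are 0.125, 0.2371, 0.2931, 0.1552, 0.1897 (working shown to 4 dp, full precision carried).
Each pᵢ ln pᵢ term: 0.125×(-2.0794)=-0.2599, 0.2371×(-1.4394)=-0.3412, 0.2931×(-1.2272)=-0.3597, 0.1552×(-1.8632)=-0.2891, 0.1897×(-1.6625)=-0.3153.
Sum = -1.5653, so H' = 1.57.

1.57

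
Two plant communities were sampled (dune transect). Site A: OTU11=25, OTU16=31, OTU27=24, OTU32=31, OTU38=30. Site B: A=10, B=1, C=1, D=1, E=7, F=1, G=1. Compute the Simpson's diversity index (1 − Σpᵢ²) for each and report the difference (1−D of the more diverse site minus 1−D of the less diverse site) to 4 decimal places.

Site A: N=141, proportions 0.177305, 0.219858, 0.170213, 0.219858, 0.212766, giving 1−D = 0.797646 (working shown to 6 dp, full precision carried).
Site B: N=22, proportions 0.454545, 0.045455, 0.045455, 0.045455, 0.318182, 0.045455, 0.045455, giving 1−D = 0.681818.
Difference = |0.797646 − 0.681818| = 0.115828, i.e. 0.1158 to 4 decimal places.

0.1158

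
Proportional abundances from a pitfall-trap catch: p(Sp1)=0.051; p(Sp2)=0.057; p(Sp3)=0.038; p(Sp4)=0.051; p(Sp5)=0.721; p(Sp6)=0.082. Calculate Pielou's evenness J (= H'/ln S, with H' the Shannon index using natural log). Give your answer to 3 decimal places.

H' = −Σ pᵢ ln pᵢ = −((-0.15177) + (-0.16329) + (-0.12427) + (-0.15177) + (-0.23585) + (-0.20508)) = 1.03204 (working shown to 5 dp, full precision carried).
With S = 6 species, ln S = 1.79176, so J = 1.03204/1.79176 = 0.57599, i.e. 0.576 to 3 decimal places.

0.576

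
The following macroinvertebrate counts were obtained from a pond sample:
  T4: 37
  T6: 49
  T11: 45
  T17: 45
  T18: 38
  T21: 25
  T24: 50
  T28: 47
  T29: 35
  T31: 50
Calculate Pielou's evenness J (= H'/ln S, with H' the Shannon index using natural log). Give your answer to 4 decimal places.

0.9921

Total N = 37+49+45+45+38+25+50+47+35+50 = 421, so the proportions are 0.087886, 0.11639, 0.106888, 0.106888, 0.090261, 0.059382, 0.118765, 0.111639, 0.083135, 0.118765 (working shown to 6 dp, full precision carried).
H' = −Σ pᵢ ln pᵢ = −((-0.213714) + (-0.250332) + (-0.238999) + (-0.238999) + (-0.217083) + (-0.167682) + (-0.253042) + (-0.244767) + (-0.206781) + (-0.253042)) = 2.284440.
With S = 10 species, ln S = 2.302585, so J = 2.284440/2.302585 = 0.992119, i.e. 0.9921 to 4 decimal places.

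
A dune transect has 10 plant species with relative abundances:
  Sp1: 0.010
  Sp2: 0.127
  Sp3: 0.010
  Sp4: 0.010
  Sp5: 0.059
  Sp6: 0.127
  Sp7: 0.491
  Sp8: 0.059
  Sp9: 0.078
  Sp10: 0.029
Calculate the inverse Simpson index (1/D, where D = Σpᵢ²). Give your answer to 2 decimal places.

3.48

D = 0.01² + 0.127² + 0.01² + 0.01² + 0.059² + 0.127² + 0.491² + 0.059² + 0.078² + 0.029² = 0.000100 + 0.016129 + 0.000100 + 0.000100 + 0.003481 + 0.016129 + 0.241081 + 0.003481 + 0.006084 + 0.000841 = 0.287526 (working shown to 6 dp, full precision carried).
So 1/D = 3.4779, i.e. 3.48 to 2 decimal places.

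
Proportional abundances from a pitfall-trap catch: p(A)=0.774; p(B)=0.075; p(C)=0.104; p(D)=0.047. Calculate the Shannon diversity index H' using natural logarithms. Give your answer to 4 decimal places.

Each pᵢ ln pᵢ term (working shown to 6 dp, full precision carried): 0.774×(-0.256183)=-0.198286, 0.075×(-2.590267)=-0.194270, 0.104×(-2.263364)=-0.235390, 0.047×(-3.057608)=-0.143708.
Sum = -0.771653, so H' = 0.7717.

0.7717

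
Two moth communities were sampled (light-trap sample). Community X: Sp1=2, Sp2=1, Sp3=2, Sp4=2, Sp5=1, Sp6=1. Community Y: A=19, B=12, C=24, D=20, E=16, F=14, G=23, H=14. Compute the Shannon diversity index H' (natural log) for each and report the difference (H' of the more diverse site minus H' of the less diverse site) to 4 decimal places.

Community X: N=9, proportions 0.222222, 0.111111, 0.222222, 0.222222, 0.111111, 0.111111, giving H' = 1.735126 (working shown to 6 dp, full precision carried).
Community Y: N=142, proportions 0.133803, 0.084507, 0.169014, 0.140845, 0.112676, 0.098592, 0.161972, 0.098592, giving H' = 2.052147.
Difference = |1.735126 − 2.052147| = 0.317021, i.e. 0.3170 to 4 decimal places.

0.3170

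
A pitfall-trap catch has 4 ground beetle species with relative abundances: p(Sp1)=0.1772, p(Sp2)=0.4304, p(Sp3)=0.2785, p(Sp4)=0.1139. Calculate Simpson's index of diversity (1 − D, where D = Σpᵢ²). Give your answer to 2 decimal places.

0.69

D = 0.1772² + 0.4304² + 0.2785² + 0.1139² = 0.0314 + 0.1852 + 0.0776 + 0.0130 = 0.3072 (working shown to 4 dp, full precision carried).
So 1 − D = 0.6928, i.e. 0.69 to 2 decimal places.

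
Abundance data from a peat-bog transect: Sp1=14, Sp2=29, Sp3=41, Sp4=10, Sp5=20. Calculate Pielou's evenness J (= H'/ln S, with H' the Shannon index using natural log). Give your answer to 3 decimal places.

Total N = 14+29+41+10+20 = 114, so the proportions are 0.12281, 0.25439, 0.35965, 0.08772, 0.17544 (working shown to 5 dp, full precision carried).
H' = −Σ pᵢ ln pᵢ = −((-0.25754) + (-0.34823) + (-0.36779) + (-0.21347) + (-0.30534)) = 1.49238.
With S = 5 species, ln S = 1.60944, so J = 1.49238/1.60944 = 0.92727, i.e. 0.927 to 3 decimal places.

0.927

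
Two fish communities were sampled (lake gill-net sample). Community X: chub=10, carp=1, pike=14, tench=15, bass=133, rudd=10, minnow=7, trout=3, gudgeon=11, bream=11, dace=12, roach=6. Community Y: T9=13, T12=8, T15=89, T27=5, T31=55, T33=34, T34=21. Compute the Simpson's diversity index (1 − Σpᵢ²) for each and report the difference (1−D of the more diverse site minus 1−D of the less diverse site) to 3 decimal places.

Community X: N=233, proportions 0.04292, 0.00429, 0.06009, 0.06438, 0.57082, 0.04292, 0.03004, 0.01288, 0.04721, 0.04721, 0.0515, 0.02575, giving 1−D = 0.65387 (working shown to 5 dp, full precision carried).
Community Y: N=225, proportions 0.05778, 0.03556, 0.39556, 0.02222, 0.24444, 0.15111, 0.09333, giving 1−D = 0.74714.
Difference = |0.65387 − 0.74714| = 0.09327, i.e. 0.093 to 3 decimal places.

0.093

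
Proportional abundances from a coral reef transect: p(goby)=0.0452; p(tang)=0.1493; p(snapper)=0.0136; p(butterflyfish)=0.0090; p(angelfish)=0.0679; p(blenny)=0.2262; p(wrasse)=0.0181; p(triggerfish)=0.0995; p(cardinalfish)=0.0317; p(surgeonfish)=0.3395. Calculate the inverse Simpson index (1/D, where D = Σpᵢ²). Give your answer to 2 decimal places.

4.83

D = 0.0452² + 0.1493² + 0.0136² + 0.009² + 0.0679² + 0.2262² + 0.0181² + 0.0995² + 0.0317² + 0.3395² = 0.002043 + 0.022290 + 0.000185 + 0.000081 + 0.004610 + 0.051166 + 0.000328 + 0.009900 + 0.001005 + 0.115260 = 0.206869 (working shown to 6 dp, full precision carried).
So 1/D = 4.8340, i.e. 4.83 to 2 decimal places.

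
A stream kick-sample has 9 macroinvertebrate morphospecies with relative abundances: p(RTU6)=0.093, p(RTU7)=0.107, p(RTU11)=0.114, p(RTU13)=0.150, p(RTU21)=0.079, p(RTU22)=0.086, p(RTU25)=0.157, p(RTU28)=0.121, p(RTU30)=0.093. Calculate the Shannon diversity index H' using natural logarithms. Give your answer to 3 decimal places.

Each pᵢ ln pᵢ term (working shown to 5 dp, full precision carried): 0.093×(-2.37516)=-0.22089, 0.107×(-2.23493)=-0.23914, 0.114×(-2.17156)=-0.24756, 0.15×(-1.89712)=-0.28457, 0.079×(-2.53831)=-0.20053, 0.086×(-2.45341)=-0.21099, 0.157×(-1.85151)=-0.29069, 0.121×(-2.11196)=-0.25555, 0.093×(-2.37516)=-0.22089.
Sum = -2.17080, so H' = 2.171.

2.171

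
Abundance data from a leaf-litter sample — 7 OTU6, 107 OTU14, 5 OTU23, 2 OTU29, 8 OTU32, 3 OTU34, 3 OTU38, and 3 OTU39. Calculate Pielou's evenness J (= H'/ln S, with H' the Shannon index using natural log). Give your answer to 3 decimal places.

0.454

Total N = 7+107+5+2+8+3+3+3 = 138, so the proportions are 0.05072, 0.77536, 0.03623, 0.01449, 0.05797, 0.02174, 0.02174, 0.02174 (working shown to 5 dp, full precision carried).
H' = −Σ pᵢ ln pᵢ = −((-0.15123) + (-0.19727) + (-0.12021) + (-0.06136) + (-0.16509) + (-0.08323) + (-0.08323) + (-0.08323)) = 0.94486.
With S = 8 species, ln S = 2.07944, so J = 0.94486/2.07944 = 0.45438, i.e. 0.454 to 3 decimal places.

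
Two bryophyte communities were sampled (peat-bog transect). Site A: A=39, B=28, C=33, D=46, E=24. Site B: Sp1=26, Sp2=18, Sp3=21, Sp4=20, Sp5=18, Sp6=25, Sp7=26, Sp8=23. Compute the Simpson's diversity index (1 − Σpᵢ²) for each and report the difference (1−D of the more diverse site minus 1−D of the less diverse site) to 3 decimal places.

Site A: N=170, proportions 0.22941, 0.16471, 0.19412, 0.27059, 0.14118, giving 1−D = 0.78941 (working shown to 5 dp, full precision carried).
Site B: N=177, proportions 0.14689, 0.10169, 0.11864, 0.11299, 0.10169, 0.14124, 0.14689, 0.12994, giving 1−D = 0.87248.
Difference = |0.78941 − 0.87248| = 0.08307, i.e. 0.083 to 3 decimal places.

0.083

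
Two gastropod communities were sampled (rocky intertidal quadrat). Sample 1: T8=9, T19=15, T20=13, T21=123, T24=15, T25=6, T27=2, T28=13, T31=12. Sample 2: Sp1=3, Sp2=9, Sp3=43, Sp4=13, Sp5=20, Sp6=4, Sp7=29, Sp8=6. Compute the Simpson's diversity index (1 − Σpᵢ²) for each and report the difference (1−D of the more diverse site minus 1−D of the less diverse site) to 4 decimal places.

0.1632

Sample 1: N=208, proportions 0.043269, 0.072115, 0.0625, 0.591346, 0.072115, 0.028846, 0.009615, 0.0625, 0.057692, giving 1−D = 0.625971 (working shown to 6 dp, full precision carried).
Sample 2: N=127, proportions 0.023622, 0.070866, 0.338583, 0.102362, 0.15748, 0.031496, 0.228346, 0.047244, giving 1−D = 0.789138.
Difference = |0.625971 − 0.789138| = 0.163167, i.e. 0.1632 to 4 decimal places.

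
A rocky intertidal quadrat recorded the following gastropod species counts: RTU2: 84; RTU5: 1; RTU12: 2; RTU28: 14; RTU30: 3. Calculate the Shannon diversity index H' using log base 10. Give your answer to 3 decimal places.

Total N = 84+1+2+14+3 = 104, so the proportions are 0.80769, 0.00962, 0.01923, 0.13462, 0.02885 (working shown to 5 dp, full precision carried).
Each pᵢ log₁₀ pᵢ term: 0.80769×(-0.09275)=-0.07492, 0.00962×(-2.01703)=-0.01939, 0.01923×(-1.71600)=-0.03300, 0.13462×(-0.87091)=-0.11724, 0.02885×(-1.53991)=-0.04442.
Sum = -0.28897, so H' = 0.289.

0.289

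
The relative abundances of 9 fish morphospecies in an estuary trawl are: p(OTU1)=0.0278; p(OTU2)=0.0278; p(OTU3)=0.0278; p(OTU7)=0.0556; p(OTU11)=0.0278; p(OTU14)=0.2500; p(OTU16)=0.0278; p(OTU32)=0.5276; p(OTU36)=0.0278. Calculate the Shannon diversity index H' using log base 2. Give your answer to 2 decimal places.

Each pᵢ log₂ pᵢ term (working shown to 4 dp, full precision carried): 0.0278×(-5.1688)=-0.1437, 0.0278×(-5.1688)=-0.1437, 0.0278×(-5.1688)=-0.1437, 0.0556×(-4.1688)=-0.2318, 0.0278×(-5.1688)=-0.1437, 0.25×(-2.0000)=-0.5000, 0.0278×(-5.1688)=-0.1437, 0.5276×(-0.9225)=-0.4867, 0.0278×(-5.1688)=-0.1437.
Sum = -2.0806, so H' = 2.08.

2.08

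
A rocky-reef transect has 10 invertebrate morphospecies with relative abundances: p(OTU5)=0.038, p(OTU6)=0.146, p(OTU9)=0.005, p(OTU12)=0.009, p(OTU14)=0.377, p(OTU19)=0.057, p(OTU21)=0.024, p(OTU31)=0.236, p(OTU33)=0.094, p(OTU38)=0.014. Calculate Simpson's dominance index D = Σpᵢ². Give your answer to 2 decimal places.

D = 0.038² + 0.146² + 0.005² + 0.009² + 0.377² + 0.057² + 0.024² + 0.236² + 0.094² + 0.014² = 0.0014 + 0.0213 + 0.0000 + 0.0001 + 0.1421 + 0.0032 + 0.0006 + 0.0557 + 0.0088 + 0.0002 = 0.2335 (working shown to 4 dp, full precision carried).
To 2 decimal places, D = 0.23.

0.23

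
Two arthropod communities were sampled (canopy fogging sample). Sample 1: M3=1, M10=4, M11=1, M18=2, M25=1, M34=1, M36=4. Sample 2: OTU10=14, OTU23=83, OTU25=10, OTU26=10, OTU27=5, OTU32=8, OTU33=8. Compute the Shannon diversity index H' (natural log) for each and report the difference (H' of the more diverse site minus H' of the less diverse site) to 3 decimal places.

0.379

Sample 1: N=14, proportions 0.07143, 0.28571, 0.07143, 0.14286, 0.07143, 0.07143, 0.28571, giving H' = 1.74787 (working shown to 5 dp, full precision carried).
Sample 2: N=138, proportions 0.10145, 0.60145, 0.07246, 0.07246, 0.03623, 0.05797, 0.05797, giving H' = 1.36870.
Difference = |1.74787 − 1.36870| = 0.37917, i.e. 0.379 to 3 decimal places.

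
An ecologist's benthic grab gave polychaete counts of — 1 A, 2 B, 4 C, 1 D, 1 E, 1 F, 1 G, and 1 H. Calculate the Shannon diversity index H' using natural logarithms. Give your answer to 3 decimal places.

Total N = 1+2+4+1+1+1+1+1 = 12, so the proportions are 0.08333, 0.16667, 0.33333, 0.08333, 0.08333, 0.08333, 0.08333, 0.08333 (working shown to 5 dp, full precision carried).
Each pᵢ ln pᵢ term: 0.08333×(-2.48491)=-0.20708, 0.16667×(-1.79176)=-0.29863, 0.33333×(-1.09861)=-0.36620, 0.08333×(-2.48491)=-0.20708, 0.08333×(-2.48491)=-0.20708, 0.08333×(-2.48491)=-0.20708, 0.08333×(-2.48491)=-0.20708, 0.08333×(-2.48491)=-0.20708.
Sum = -1.90728, so H' = 1.907.

1.907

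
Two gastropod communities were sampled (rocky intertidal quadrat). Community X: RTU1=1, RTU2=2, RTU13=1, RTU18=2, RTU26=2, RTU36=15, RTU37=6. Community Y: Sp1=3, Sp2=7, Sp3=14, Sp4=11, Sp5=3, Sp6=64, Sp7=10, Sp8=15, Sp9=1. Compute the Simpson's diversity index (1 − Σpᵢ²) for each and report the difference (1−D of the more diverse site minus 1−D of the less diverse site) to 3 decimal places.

Community X: N=29, proportions 0.03448, 0.06897, 0.03448, 0.06897, 0.06897, 0.51724, 0.2069, giving 1−D = 0.67301 (working shown to 5 dp, full precision carried).
Community Y: N=128, proportions 0.02344, 0.05469, 0.10938, 0.08594, 0.02344, 0.5, 0.07812, 0.11719, 0.00781, giving 1−D = 0.70667.
Difference = |0.67301 − 0.70667| = 0.03366, i.e. 0.034 to 3 decimal places.

0.034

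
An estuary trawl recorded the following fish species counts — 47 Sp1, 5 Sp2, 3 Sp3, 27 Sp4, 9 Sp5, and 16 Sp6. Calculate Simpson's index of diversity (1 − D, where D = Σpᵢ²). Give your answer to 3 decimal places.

Total N = 47+5+3+27+9+16 = 107, so the proportions are 0.43925, 0.04673, 0.02804, 0.25234, 0.08411, 0.14953 (working shown to 5 dp, full precision carried).
D = 0.43925² + 0.04673² + 0.02804² + 0.25234² + 0.08411² + 0.14953² = 0.19294 + 0.00218 + 0.00079 + 0.06367 + 0.00707 + 0.02236 = 0.28902.
So 1 − D = 0.71098, i.e. 0.711 to 3 decimal places.

0.711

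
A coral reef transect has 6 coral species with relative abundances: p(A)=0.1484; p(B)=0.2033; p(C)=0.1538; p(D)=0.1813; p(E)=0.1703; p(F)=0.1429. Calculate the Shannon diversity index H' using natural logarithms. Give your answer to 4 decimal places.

1.7840

Each pᵢ ln pᵢ term (working shown to 6 dp, full precision carried): 0.1484×(-1.907844)=-0.283124, 0.2033×(-1.593073)=-0.323872, 0.1538×(-1.872102)=-0.287929, 0.1813×(-1.707602)=-0.309588, 0.1703×(-1.770194)=-0.301464, 0.1429×(-1.945610)=-0.278028.
Sum = -1.784005, so H' = 1.7840.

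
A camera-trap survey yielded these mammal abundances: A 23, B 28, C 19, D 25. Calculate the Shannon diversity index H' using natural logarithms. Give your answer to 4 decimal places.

1.3767

Total N = 23+28+19+25 = 95, so the proportions are 0.242105, 0.294737, 0.2, 0.263158 (working shown to 6 dp, full precision carried).
Each pᵢ ln pᵢ term: 0.242105×(-1.418383)=-0.343398, 0.294737×(-1.221672)=-0.360072, 0.2×(-1.609438)=-0.321888, 0.263158×(-1.335001)=-0.351316.
Sum = -1.376673, so H' = 1.3767.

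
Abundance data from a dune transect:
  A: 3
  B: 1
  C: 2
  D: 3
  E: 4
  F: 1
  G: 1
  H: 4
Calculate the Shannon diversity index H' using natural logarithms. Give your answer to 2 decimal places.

1.94

Total N = 3+1+2+3+4+1+1+4 = 19, so the proportions are 0.1579, 0.0526, 0.1053, 0.1579, 0.2105, 0.0526, 0.0526, 0.2105 (working shown to 4 dp, full precision carried).
Each pᵢ ln pᵢ term: 0.1579×(-1.8458)=-0.2914, 0.0526×(-2.9444)=-0.1550, 0.1053×(-2.2513)=-0.2370, 0.1579×(-1.8458)=-0.2914, 0.2105×(-1.5581)=-0.3280, 0.0526×(-2.9444)=-0.1550, 0.0526×(-2.9444)=-0.1550, 0.2105×(-1.5581)=-0.3280.
Sum = -1.9408, so H' = 1.94.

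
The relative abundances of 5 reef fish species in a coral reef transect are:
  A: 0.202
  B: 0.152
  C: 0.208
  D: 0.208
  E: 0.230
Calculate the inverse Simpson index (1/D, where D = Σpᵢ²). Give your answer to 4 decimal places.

4.9180

D = 0.202² + 0.152² + 0.208² + 0.208² + 0.23² = 0.04080400 + 0.02310400 + 0.04326400 + 0.04326400 + 0.05290000 = 0.20333600 (working shown to 8 dp, full precision carried).
So 1/D = 4.917968, i.e. 4.9180 to 4 decimal places.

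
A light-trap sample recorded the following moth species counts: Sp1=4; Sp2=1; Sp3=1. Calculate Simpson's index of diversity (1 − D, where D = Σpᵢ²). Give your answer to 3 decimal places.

Total N = 4+1+1 = 6, so the proportions are 0.66667, 0.16667, 0.16667 (working shown to 5 dp, full precision carried).
D = 0.66667² + 0.16667² + 0.16667² = 0.44444 + 0.02778 + 0.02778 = 0.50000.
So 1 − D = 0.50000, i.e. 0.500 to 3 decimal places.

0.500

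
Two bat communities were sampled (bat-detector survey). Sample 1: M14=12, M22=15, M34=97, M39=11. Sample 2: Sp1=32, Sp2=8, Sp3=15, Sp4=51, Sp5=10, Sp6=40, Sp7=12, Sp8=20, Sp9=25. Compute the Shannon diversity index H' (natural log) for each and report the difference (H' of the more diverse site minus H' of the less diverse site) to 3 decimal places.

Sample 1: N=135, proportions 0.08889, 0.11111, 0.71852, 0.08148, giving H' = 0.90110 (working shown to 5 dp, full precision carried).
Sample 2: N=213, proportions 0.15023, 0.03756, 0.07042, 0.23944, 0.04695, 0.18779, 0.05634, 0.0939, 0.11737, giving H' = 2.03045.
Difference = |0.90110 − 2.03045| = 1.12935, i.e. 1.129 to 3 decimal places.

1.129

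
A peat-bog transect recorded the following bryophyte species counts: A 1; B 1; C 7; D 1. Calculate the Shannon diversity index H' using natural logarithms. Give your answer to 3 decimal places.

0.940

Total N = 1+1+7+1 = 10, so the proportions are 0.1, 0.1, 0.7, 0.1 (working shown to 5 dp, full precision carried).
Each pᵢ ln pᵢ term: 0.1×(-2.30259)=-0.23026, 0.1×(-2.30259)=-0.23026, 0.7×(-0.35667)=-0.24967, 0.1×(-2.30259)=-0.23026.
Sum = -0.94045, so H' = 0.940.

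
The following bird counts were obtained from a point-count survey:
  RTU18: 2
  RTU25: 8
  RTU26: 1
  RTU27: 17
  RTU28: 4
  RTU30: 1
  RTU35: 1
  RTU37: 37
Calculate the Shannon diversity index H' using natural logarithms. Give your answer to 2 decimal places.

1.37

Total N = 2+8+1+17+4+1+1+37 = 71, so the proportions are 0.0282, 0.1127, 0.0141, 0.2394, 0.0563, 0.0141, 0.0141, 0.5211 (working shown to 4 dp, full precision carried).
Each pᵢ ln pᵢ term: 0.0282×(-3.5695)=-0.1006, 0.1127×(-2.1832)=-0.2460, 0.0141×(-4.2627)=-0.0600, 0.2394×(-1.4295)=-0.3423, 0.0563×(-2.8764)=-0.1620, 0.0141×(-4.2627)=-0.0600, 0.0141×(-4.2627)=-0.0600, 0.5211×(-0.6518)=-0.3397.
Sum = -1.3706, so H' = 1.37.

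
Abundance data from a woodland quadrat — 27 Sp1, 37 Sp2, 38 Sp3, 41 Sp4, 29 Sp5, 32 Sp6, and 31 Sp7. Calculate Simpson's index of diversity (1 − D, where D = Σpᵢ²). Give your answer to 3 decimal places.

Total N = 27+37+38+41+29+32+31 = 235, so the proportions are 0.11489, 0.15745, 0.1617, 0.17447, 0.1234, 0.13617, 0.13191 (working shown to 5 dp, full precision carried).
D = 0.11489² + 0.15745² + 0.1617² + 0.17447² + 0.1234² + 0.13617² + 0.13191² = 0.01320 + 0.02479 + 0.02615 + 0.03044 + 0.01523 + 0.01854 + 0.01740 = 0.14575.
So 1 − D = 0.85425, i.e. 0.854 to 3 decimal places.

0.854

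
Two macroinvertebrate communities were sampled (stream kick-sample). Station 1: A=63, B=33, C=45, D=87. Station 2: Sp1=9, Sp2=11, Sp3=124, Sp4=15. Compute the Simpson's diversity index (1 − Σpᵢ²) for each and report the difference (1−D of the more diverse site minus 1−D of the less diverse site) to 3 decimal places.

0.343

Station 1: N=228, proportions 0.276316, 0.144737, 0.197368, 0.381579, giving 1−D = 0.718144 (working shown to 6 dp, full precision carried).
Station 2: N=159, proportions 0.056604, 0.069182, 0.779874, 0.09434, giving 1−D = 0.374906.
Difference = |0.718144 − 0.374906| = 0.343238, i.e. 0.343 to 3 decimal places.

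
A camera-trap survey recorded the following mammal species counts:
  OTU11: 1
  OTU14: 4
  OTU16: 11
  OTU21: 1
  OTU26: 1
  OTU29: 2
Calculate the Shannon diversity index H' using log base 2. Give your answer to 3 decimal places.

1.919

Total N = 1+4+11+1+1+2 = 20, so the proportions are 0.05, 0.2, 0.55, 0.05, 0.05, 0.1 (working shown to 5 dp, full precision carried).
Each pᵢ log₂ pᵢ term: 0.05×(-4.32193)=-0.21610, 0.2×(-2.32193)=-0.46439, 0.55×(-0.86250)=-0.47437, 0.05×(-4.32193)=-0.21610, 0.05×(-4.32193)=-0.21610, 0.1×(-3.32193)=-0.33219.
Sum = -1.91924, so H' = 1.919.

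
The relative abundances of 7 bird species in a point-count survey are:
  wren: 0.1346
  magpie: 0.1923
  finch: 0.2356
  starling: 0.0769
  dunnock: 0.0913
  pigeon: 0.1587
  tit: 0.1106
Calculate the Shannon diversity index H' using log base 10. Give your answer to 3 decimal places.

0.816

Each pᵢ log₁₀ pᵢ term (working shown to 5 dp, full precision carried): 0.1346×(-0.87095)=-0.11723, 0.1923×(-0.71602)=-0.13769, 0.2356×(-0.62782)=-0.14792, 0.0769×(-1.11407)=-0.08567, 0.0913×(-1.03953)=-0.09491, 0.1587×(-0.79942)=-0.12687, 0.1106×(-0.95624)=-0.10576.
Sum = -0.81605, so H' = 0.816.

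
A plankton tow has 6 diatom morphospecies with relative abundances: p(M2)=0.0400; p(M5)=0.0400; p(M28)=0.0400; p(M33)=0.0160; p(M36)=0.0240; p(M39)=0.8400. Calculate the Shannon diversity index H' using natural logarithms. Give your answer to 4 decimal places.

0.6884

Each pᵢ ln pᵢ term (working shown to 6 dp, full precision carried): 0.04×(-3.218876)=-0.128755, 0.04×(-3.218876)=-0.128755, 0.04×(-3.218876)=-0.128755, 0.016×(-4.135167)=-0.066163, 0.024×(-3.729701)=-0.089513, 0.84×(-0.174353)=-0.146457.
Sum = -0.688397, so H' = 0.6884.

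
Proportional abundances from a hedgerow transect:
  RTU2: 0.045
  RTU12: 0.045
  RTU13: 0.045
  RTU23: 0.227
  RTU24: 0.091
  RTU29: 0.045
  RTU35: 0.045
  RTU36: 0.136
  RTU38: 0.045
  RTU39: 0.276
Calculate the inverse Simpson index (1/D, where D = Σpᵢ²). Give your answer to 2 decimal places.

6.00

D = 0.045² + 0.045² + 0.045² + 0.227² + 0.091² + 0.045² + 0.045² + 0.136² + 0.045² + 0.276² = 0.002025 + 0.002025 + 0.002025 + 0.051529 + 0.008281 + 0.002025 + 0.002025 + 0.018496 + 0.002025 + 0.076176 = 0.166632 (working shown to 6 dp, full precision carried).
So 1/D = 6.0012, i.e. 6.00 to 2 decimal places.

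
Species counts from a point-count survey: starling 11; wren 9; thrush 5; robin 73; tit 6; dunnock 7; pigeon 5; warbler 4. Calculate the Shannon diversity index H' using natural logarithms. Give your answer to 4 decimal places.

1.4094

Total N = 11+9+5+73+6+7+5+4 = 120, so the proportions are 0.091667, 0.075, 0.041667, 0.608333, 0.05, 0.058333, 0.041667, 0.033333 (working shown to 6 dp, full precision carried).
Each pᵢ ln pᵢ term: 0.091667×(-2.389596)=-0.219046, 0.075×(-2.590267)=-0.194270, 0.041667×(-3.178054)=-0.132419, 0.608333×(-0.497032)=-0.302361, 0.05×(-2.995732)=-0.149787, 0.058333×(-2.841582)=-0.165759, 0.041667×(-3.178054)=-0.132419, 0.033333×(-3.401197)=-0.113373.
Sum = -1.409434, so H' = 1.4094.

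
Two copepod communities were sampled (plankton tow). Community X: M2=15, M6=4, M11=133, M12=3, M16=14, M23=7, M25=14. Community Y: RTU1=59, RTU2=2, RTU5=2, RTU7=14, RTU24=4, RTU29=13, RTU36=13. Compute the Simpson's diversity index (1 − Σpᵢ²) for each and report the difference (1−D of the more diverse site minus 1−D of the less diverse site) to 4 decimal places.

0.1564

Community X: N=190, proportions 0.078947, 0.021053, 0.7, 0.015789, 0.073684, 0.036842, 0.073684, giving 1−D = 0.490859 (working shown to 6 dp, full precision carried).
Community Y: N=107, proportions 0.551402, 0.018692, 0.018692, 0.130841, 0.037383, 0.121495, 0.121495, giving 1−D = 0.647218.
Difference = |0.490859 − 0.647218| = 0.156359, i.e. 0.1564 to 4 decimal places.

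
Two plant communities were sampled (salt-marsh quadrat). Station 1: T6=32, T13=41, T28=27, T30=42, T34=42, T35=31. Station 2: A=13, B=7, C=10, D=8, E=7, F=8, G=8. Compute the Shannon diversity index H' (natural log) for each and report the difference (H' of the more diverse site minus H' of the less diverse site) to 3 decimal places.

0.145

Station 1: N=215, proportions 0.14884, 0.1907, 0.12558, 0.19535, 0.19535, 0.14419, giving H' = 1.77731 (working shown to 5 dp, full precision carried).
Station 2: N=61, proportions 0.21311, 0.11475, 0.16393, 0.13115, 0.11475, 0.13115, 0.13115, giving H' = 1.92203.
Difference = |1.77731 − 1.92203| = 0.14472, i.e. 0.145 to 3 decimal places.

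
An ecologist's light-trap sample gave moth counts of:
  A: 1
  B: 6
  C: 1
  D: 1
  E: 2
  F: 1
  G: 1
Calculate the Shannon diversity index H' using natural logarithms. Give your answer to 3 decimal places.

1.631

Total N = 1+6+1+1+2+1+1 = 13, so the proportions are 0.07692, 0.46154, 0.07692, 0.07692, 0.15385, 0.07692, 0.07692 (working shown to 5 dp, full precision carried).
Each pᵢ ln pᵢ term: 0.07692×(-2.56495)=-0.19730, 0.46154×(-0.77319)=-0.35686, 0.07692×(-2.56495)=-0.19730, 0.07692×(-2.56495)=-0.19730, 0.15385×(-1.87180)=-0.28797, 0.07692×(-2.56495)=-0.19730, 0.07692×(-2.56495)=-0.19730.
Sum = -1.63135, so H' = 1.631.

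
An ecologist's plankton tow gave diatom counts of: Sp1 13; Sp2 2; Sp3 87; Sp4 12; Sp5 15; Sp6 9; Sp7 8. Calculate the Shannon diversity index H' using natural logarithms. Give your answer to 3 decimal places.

1.353

Total N = 13+2+87+12+15+9+8 = 146, so the proportions are 0.08904, 0.0137, 0.59589, 0.08219, 0.10274, 0.06164, 0.05479 (working shown to 5 dp, full precision carried).
Each pᵢ ln pᵢ term: 0.08904×(-2.41866)=-0.21536, 0.0137×(-4.29046)=-0.05877, 0.59589×(-0.51770)=-0.30849, 0.08219×(-2.49870)=-0.20537, 0.10274×(-2.27556)=-0.23379, 0.06164×(-2.78638)=-0.17176, 0.05479×(-2.90417)=-0.15913.
Sum = -1.35268, so H' = 1.353.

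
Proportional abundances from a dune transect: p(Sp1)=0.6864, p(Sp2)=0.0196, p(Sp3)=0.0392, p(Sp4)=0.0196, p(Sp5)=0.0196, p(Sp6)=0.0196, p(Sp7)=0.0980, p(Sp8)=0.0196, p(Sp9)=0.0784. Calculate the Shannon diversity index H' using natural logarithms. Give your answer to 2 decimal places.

1.20

Each pᵢ ln pᵢ term (working shown to 4 dp, full precision carried): 0.6864×(-0.3763)=-0.2583, 0.0196×(-3.9322)=-0.0771, 0.0392×(-3.2391)=-0.1270, 0.0196×(-3.9322)=-0.0771, 0.0196×(-3.9322)=-0.0771, 0.0196×(-3.9322)=-0.0771, 0.098×(-2.3228)=-0.2276, 0.0196×(-3.9322)=-0.0771, 0.0784×(-2.5459)=-0.1996.
Sum = -1.1979, so H' = 1.20.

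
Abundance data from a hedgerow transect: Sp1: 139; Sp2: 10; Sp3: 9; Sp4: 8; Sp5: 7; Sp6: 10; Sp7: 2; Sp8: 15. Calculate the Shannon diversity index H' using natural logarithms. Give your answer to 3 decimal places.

Total N = 139+10+9+8+7+10+2+15 = 200, so the proportions are 0.695, 0.05, 0.045, 0.04, 0.035, 0.05, 0.01, 0.075 (working shown to 5 dp, full precision carried).
Each pᵢ ln pᵢ term: 0.695×(-0.36384)=-0.25287, 0.05×(-2.99573)=-0.14979, 0.045×(-3.10109)=-0.13955, 0.04×(-3.21888)=-0.12876, 0.035×(-3.35241)=-0.11733, 0.05×(-2.99573)=-0.14979, 0.01×(-4.60517)=-0.04605, 0.075×(-2.59027)=-0.19427.
Sum = -1.17840, so H' = 1.178.

1.178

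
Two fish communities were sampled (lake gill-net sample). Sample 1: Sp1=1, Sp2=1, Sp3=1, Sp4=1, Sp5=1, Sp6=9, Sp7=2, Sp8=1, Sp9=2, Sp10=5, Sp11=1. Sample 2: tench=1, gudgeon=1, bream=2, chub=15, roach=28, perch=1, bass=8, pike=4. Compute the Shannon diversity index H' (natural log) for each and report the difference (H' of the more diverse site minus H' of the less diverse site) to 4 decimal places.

Sample 1: N=25, proportions 0.04, 0.04, 0.04, 0.04, 0.04, 0.36, 0.08, 0.04, 0.08, 0.2, 0.04, giving H' = 1.995084 (working shown to 6 dp, full precision carried).
Sample 2: N=60, proportions 0.016667, 0.016667, 0.033333, 0.25, 0.466667, 0.016667, 0.133333, 0.066667, giving H' = 1.469520.
Difference = |1.995084 − 1.469520| = 0.525564, i.e. 0.5256 to 4 decimal places.

0.5256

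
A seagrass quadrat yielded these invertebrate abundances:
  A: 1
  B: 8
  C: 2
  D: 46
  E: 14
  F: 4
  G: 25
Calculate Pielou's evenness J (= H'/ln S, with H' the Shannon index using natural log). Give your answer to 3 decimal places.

0.737

Total N = 1+8+2+46+14+4+25 = 100, so the proportions are 0.01, 0.08, 0.02, 0.46, 0.14, 0.04, 0.25 (working shown to 5 dp, full precision carried).
H' = −Σ pᵢ ln pᵢ = −((-0.04605) + (-0.20206) + (-0.07824) + (-0.35720) + (-0.27526) + (-0.12876) + (-0.34657)) = 1.43414.
With S = 7 species, ln S = 1.94591, so J = 1.43414/1.94591 = 0.73700, i.e. 0.737 to 3 decimal places.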